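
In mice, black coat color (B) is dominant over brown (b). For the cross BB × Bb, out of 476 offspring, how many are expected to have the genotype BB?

Punnett square for BB × Bb:
Offspring genotypes: 2 BB, 2 Bb
Total offspring: 4
Count with target: 2
Probability: 2/4 = 1/2
Expected count = 1/2 × 476 = 238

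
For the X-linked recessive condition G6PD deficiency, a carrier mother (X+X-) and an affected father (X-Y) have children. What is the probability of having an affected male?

Cross: X+X- × X-Y
Offspring: 1 X+X-, 1 X+Y, 1 X-X-, 1 X-Y
Probability of an affected male: 1/4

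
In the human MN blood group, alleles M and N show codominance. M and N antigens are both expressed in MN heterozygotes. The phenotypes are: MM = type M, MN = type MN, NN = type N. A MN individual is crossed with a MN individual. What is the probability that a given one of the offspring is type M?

Punnett square for MN × MN:
Offspring genotypes: 1 MM, 2 MN, 1 NN
Phenotype counts: 1 type M, 2 type MN, 1 type N
type M: 1 out of 4
Probability: 1/4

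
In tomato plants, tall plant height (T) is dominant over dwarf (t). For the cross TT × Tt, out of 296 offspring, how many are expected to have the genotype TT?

Punnett square for TT × Tt:
Offspring genotypes: 2 TT, 2 Tt
Total offspring: 4
Count with target: 2
Probability: 2/4 = 1/2
Expected count = 1/2 × 296 = 148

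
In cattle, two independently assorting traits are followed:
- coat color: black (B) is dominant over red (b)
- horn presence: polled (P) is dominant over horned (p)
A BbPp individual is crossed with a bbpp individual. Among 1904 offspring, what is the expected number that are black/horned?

Dihybrid cross BbPp × bbpp — consider each gene separately:
coat color: Bb × bb → 2 Bb, 2 bb → 2 B_ : 2 bb (out of 4)
horn presence: Pp × pp → 2 Pp, 2 pp → 2 P_ : 2 pp (out of 4)
Combine (counts out of 4 × 4 = 16): black/polled (B_P_) = 2×2 = 4; black/horned (B_pp) = 2×2 = 4; red/polled (bbP_) = 2×2 = 4; red/horned (bbpp) = 2×2 = 4
Phenotype counts (out of 16): 4 black/polled, 4 black/horned, 4 red/polled, 4 red/horned
black/horned: 4 out of 16 → fraction 1/4
Expected count = 1/4 × 1904 = 476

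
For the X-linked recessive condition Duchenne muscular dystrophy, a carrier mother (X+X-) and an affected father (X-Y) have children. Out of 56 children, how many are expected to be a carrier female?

Cross: X+X- × X-Y
Offspring: 1 X+X-, 1 X+Y, 1 X-X-, 1 X-Y
Probability of a carrier female: 1/4
Expected count = 1/4 × 56 = 14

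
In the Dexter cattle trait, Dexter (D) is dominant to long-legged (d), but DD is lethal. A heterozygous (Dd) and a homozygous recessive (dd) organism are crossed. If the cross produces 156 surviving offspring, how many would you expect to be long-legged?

Cross: Dd × dd
Punnett square offspring (before lethality): 2 Dd, 2 dd
No DD offspring are produced in this cross.
long-legged: 2 out of 4 → fraction 1/2
Expected count = 1/2 × 156 = 78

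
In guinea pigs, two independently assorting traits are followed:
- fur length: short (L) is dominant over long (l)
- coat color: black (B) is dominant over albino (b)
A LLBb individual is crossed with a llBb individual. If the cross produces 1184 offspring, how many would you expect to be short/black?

Dihybrid cross LLBb × llBb — consider each gene separately:
fur length: LL × ll → 4 Ll → 4 L_ (out of 4)
coat color: Bb × Bb → 1 BB, 2 Bb, 1 bb → 3 B_ : 1 bb (out of 4)
Combine (counts out of 4 × 4 = 16): short/black (L_B_) = 4×3 = 12; short/albino (L_bb) = 4×1 = 4
Phenotype counts (out of 16): 12 short/black, 4 short/albino
short/black: 12 out of 16 → fraction 3/4
Expected count = 3/4 × 1184 = 888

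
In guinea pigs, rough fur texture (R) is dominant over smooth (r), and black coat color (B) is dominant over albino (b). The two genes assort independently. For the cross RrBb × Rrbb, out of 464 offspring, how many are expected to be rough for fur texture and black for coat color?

Dihybrid cross RrBb × Rrbb — consider each gene separately:
fur texture: Rr × Rr → 1 RR, 2 Rr, 1 rr → 3 R_ : 1 rr (out of 4)
coat color: Bb × bb → 2 Bb, 2 bb → 2 B_ : 2 bb (out of 4)
Looking for: rough (R_) and black (B_)
P(rough) = 3/4, P(black) = 2/4
P(both) = 3/4 × 2/4 = 6/16 = 3/8
Expected count = 3/8 × 464 = 174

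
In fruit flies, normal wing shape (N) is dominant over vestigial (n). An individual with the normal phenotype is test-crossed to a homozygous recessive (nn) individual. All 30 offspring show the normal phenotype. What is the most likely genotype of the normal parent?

Test cross: ? × nn
All offspring are normal.
If the unknown parent were heterozygous (Nn), about half of 30 offspring would be vestigial; none are. The unknown parent is most likely homozygous dominant (NN).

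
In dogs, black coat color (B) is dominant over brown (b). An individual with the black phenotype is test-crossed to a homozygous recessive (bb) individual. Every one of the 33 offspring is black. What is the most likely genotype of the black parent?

Test cross: ? × bb
All offspring are black.
If the unknown parent were heterozygous (Bb), about half of 33 offspring would be brown; none are. The unknown parent is most likely homozygous dominant (BB).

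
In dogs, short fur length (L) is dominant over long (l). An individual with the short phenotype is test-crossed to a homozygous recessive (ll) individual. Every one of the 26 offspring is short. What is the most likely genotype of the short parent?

Test cross: ? × ll
All offspring are short.
If the unknown parent were heterozygous (Ll), about half of 26 offspring would be long; none are. The unknown parent is most likely homozygous dominant (LL).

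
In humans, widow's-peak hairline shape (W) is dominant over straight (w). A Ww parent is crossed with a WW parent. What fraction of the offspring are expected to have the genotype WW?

Punnett square for Ww × WW:
Offspring genotypes: 2 WW, 2 Ww
Total offspring: 4
Count with target: 2
Probability: 2/4 = 1/2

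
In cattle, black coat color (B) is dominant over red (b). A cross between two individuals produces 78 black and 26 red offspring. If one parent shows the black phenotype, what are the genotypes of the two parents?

Observed offspring: 78 black, 26 red
The observed ratio simplifies to 3:1. Red (bb) offspring appear, so each parent must contribute one b allele. The parent stated to show black carries B, so it is Bb. The other parent is then either Bb or bb: Bb × bb would give a 1:1 split, whereas Bb × Bb gives 3:1 — matching the data. So both parents are heterozygous (Bb × Bb).
Parent genotypes: Bb × Bb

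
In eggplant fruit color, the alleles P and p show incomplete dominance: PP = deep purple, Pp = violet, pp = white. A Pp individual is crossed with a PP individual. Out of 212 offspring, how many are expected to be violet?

Punnett square for Pp × PP:
Offspring genotypes: 2 PP, 2 Pp
Phenotype counts: 2 deep purple, 2 violet
violet: 2 out of 4 → fraction 1/2
Expected count = 1/2 × 212 = 106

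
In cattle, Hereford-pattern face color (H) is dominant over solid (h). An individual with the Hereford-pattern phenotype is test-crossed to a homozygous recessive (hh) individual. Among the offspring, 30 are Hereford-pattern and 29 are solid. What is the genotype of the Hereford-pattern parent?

Test cross: ? × hh
Offspring: 30 Hereford-pattern, 29 solid — approximately 1:1.
A 1:1 ratio in a test cross indicates the unknown parent is heterozygous (Hh).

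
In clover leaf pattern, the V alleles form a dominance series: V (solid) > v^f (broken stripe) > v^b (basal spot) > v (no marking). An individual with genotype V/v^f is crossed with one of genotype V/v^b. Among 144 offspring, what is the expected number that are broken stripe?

Cross: V/v^f × V/v^b
Allele dominance: V > v^f > v^b > v
Offspring genotypes: 1 V/V, 1 V/v^b, 1 V/v^f, 1 v^f/v^b
Phenotype counts: 3 solid, 1 broken stripe
broken stripe: 1 out of 4 → fraction 1/4
Expected count = 1/4 × 144 = 36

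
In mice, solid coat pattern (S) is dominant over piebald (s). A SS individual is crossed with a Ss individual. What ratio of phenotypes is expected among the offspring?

Punnett square for SS × Ss:
Offspring genotypes: 2 SS, 2 Ss
solid: 4, piebald: 0
Ratio: all solid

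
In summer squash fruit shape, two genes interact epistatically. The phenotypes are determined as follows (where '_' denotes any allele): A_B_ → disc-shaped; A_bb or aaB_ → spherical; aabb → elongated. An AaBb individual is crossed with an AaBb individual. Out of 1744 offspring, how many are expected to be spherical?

Cross: AaBb × AaBb — consider each gene separately:
A gene: Aa × Aa → 1 AA, 2 Aa, 1 aa → 3 A_ : 1 aa (out of 4)
B gene: Bb × Bb → 1 BB, 2 Bb, 1 bb → 3 B_ : 1 bb (out of 4)
Genotype classes (out of 4 × 4 = 16): A_B_ = 3×3 = 9; A_bb = 3×1 = 3; aaB_ = 1×3 = 3; aabb = 1×1 = 1
Apply the phenotype rules: A_B_ (9) → disc-shaped; A_bb (3) + aaB_ (3) → spherical; aabb (1) → elongated
Phenotype counts (out of 16): 9 disc-shaped, 6 spherical, 1 elongated
spherical: 6 out of 16 → fraction 3/8
Expected count = 3/8 × 1744 = 654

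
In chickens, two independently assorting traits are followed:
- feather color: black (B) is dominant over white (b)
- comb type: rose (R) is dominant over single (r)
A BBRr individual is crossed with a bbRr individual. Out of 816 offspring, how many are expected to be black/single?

Dihybrid cross BBRr × bbRr — consider each gene separately:
feather color: BB × bb → 4 Bb → 4 B_ (out of 4)
comb type: Rr × Rr → 1 RR, 2 Rr, 1 rr → 3 R_ : 1 rr (out of 4)
Combine (counts out of 4 × 4 = 16): black/rose (B_R_) = 4×3 = 12; black/single (B_rr) = 4×1 = 4
Phenotype counts (out of 16): 12 black/rose, 4 black/single
black/single: 4 out of 16 → fraction 1/4
Expected count = 1/4 × 816 = 204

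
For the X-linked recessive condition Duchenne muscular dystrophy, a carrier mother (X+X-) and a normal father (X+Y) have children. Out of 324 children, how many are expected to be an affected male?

Cross: X+X- × X+Y
Offspring: 1 X+X+, 1 X+Y, 1 X+X-, 1 X-Y
Probability of an affected male: 1/4
Expected count = 1/4 × 324 = 81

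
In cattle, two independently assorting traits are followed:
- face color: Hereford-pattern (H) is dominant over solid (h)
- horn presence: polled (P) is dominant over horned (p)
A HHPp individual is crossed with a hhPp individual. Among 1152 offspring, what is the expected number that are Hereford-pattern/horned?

Dihybrid cross HHPp × hhPp — consider each gene separately:
face color: HH × hh → 4 Hh → 4 H_ (out of 4)
horn presence: Pp × Pp → 1 PP, 2 Pp, 1 pp → 3 P_ : 1 pp (out of 4)
Combine (counts out of 4 × 4 = 16): Hereford-pattern/polled (H_P_) = 4×3 = 12; Hereford-pattern/horned (H_pp) = 4×1 = 4
Phenotype counts (out of 16): 12 Hereford-pattern/polled, 4 Hereford-pattern/horned
Hereford-pattern/horned: 4 out of 16 → fraction 1/4
Expected count = 1/4 × 1152 = 288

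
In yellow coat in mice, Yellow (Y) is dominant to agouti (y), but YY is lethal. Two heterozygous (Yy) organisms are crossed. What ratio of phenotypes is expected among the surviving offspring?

Cross: Yy × Yy
Punnett square offspring (before lethality): 1 YY, 2 Yy, 1 yy
The YY genotype is lethal (embryos die); surviving offspring: 2 Yy, 1 yy
Ratio: 2 yellow : 1 agouti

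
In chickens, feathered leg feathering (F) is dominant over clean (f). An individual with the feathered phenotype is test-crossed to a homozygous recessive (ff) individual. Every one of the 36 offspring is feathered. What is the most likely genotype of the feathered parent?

Test cross: ? × ff
All offspring are feathered.
If the unknown parent were heterozygous (Ff), about half of 36 offspring would be clean; none are. The unknown parent is most likely homozygous dominant (FF).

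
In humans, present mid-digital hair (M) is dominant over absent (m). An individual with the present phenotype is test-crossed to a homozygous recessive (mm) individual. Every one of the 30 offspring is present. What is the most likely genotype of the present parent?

Test cross: ? × mm
All offspring are present.
If the unknown parent were heterozygous (Mm), about half of 30 offspring would be absent; none are. The unknown parent is most likely homozygous dominant (MM).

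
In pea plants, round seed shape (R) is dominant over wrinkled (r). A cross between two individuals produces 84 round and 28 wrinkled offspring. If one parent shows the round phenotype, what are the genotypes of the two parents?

Observed offspring: 84 round, 28 wrinkled
The observed ratio simplifies to 3:1. Wrinkled (rr) offspring appear, so each parent must contribute one r allele. The parent stated to show round carries R, so it is Rr. The other parent is then either Rr or rr: Rr × rr would give a 1:1 split, whereas Rr × Rr gives 3:1 — matching the data. So both parents are heterozygous (Rr × Rr).
Parent genotypes: Rr × Rr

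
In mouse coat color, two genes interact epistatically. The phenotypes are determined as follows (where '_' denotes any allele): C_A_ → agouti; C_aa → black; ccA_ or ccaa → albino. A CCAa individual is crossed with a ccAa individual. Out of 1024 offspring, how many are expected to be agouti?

Cross: CCAa × ccAa — consider each gene separately:
C gene: CC × cc → 4 Cc → 4 C_ (out of 4)
A gene: Aa × Aa → 1 AA, 2 Aa, 1 aa → 3 A_ : 1 aa (out of 4)
Genotype classes (out of 4 × 4 = 16): C_A_ = 4×3 = 12; C_aa = 4×1 = 4
Apply the phenotype rules: C_A_ (12) → agouti; C_aa (4) → black
Phenotype counts (out of 16): 12 agouti, 4 black
agouti: 12 out of 16 → fraction 3/4
Expected count = 3/4 × 1024 = 768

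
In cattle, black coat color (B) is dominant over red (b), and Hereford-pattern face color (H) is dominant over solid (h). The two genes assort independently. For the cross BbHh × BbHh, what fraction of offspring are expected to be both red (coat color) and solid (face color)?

Dihybrid cross BbHh × BbHh — consider each gene separately:
coat color: Bb × Bb → 1 BB, 2 Bb, 1 bb → 3 B_ : 1 bb (out of 4)
face color: Hh × Hh → 1 HH, 2 Hh, 1 hh → 3 H_ : 1 hh (out of 4)
Looking for: red (bb) and solid (hh)
P(red) = 1/4, P(solid) = 1/4
P(both) = 1/4 × 1/4 = 1/16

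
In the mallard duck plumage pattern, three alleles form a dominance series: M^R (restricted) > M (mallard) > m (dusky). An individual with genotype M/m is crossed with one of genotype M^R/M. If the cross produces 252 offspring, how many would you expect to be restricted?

Cross: M/m × M^R/M
Allele dominance: M^R > M > m
Offspring genotypes: 1 M^R/M, 1 M/M, 1 M^R/m, 1 M/m
Phenotype counts: 2 restricted, 2 mallard
restricted: 2 out of 4 → fraction 1/2
Expected count = 1/2 × 252 = 126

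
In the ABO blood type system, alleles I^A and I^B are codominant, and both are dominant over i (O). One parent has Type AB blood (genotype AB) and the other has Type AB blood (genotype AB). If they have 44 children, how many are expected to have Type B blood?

Cross: AB × AB
Possible offspring genotypes: 1 AA, 2 AB, 1 BB
Blood type counts: 1 Type A, 2 Type AB, 1 Type B
Probability of Type B: 1/4
Expected count = 1/4 × 44 = 11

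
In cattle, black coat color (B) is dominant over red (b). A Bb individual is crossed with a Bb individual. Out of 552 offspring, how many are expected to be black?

Punnett square for Bb × Bb:
Offspring genotypes: 1 BB, 2 Bb, 1 bb
black: 3, red: 1
black: 3 out of 4 → fraction 3/4
Expected count = 3/4 × 552 = 414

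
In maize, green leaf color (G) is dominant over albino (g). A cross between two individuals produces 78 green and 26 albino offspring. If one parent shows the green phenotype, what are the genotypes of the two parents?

Observed offspring: 78 green, 26 albino
The observed ratio simplifies to 3:1. Albino (gg) offspring appear, so each parent must contribute one g allele. The parent stated to show green carries G, so it is Gg. The other parent is then either Gg or gg: Gg × gg would give a 1:1 split, whereas Gg × Gg gives 3:1 — matching the data. So both parents are heterozygous (Gg × Gg).
Parent genotypes: Gg × Gg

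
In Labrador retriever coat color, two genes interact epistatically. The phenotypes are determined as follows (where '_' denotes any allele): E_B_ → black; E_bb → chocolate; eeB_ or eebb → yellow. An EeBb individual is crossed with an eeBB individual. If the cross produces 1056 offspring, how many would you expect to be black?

Cross: EeBb × eeBB — consider each gene separately:
E gene: Ee × ee → 2 Ee, 2 ee → 2 E_ : 2 ee (out of 4)
B gene: Bb × BB → 2 BB, 2 Bb → 4 B_ (out of 4)
Genotype classes (out of 4 × 4 = 16): E_B_ = 2×4 = 8; eeB_ = 2×4 = 8
Apply the phenotype rules: E_B_ (8) → black; eeB_ (8) → yellow
Phenotype counts (out of 16): 8 black, 8 yellow
black: 8 out of 16 → fraction 1/2
Expected count = 1/2 × 1056 = 528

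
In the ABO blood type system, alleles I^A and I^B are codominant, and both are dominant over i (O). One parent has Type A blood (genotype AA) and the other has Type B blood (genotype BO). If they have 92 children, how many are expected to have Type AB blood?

Cross: AA × BO
Possible offspring genotypes: 2 AB, 2 AO
Blood type counts: 2 Type AB, 2 Type A
Probability of Type AB: 2/4 = 1/2
Expected count = 1/2 × 92 = 46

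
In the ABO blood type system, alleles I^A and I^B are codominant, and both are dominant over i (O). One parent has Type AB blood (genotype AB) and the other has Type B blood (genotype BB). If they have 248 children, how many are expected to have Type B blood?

Cross: AB × BB
Possible offspring genotypes: 2 AB, 2 BB
Blood type counts: 2 Type AB, 2 Type B
Probability of Type B: 2/4 = 1/2
Expected count = 1/2 × 248 = 124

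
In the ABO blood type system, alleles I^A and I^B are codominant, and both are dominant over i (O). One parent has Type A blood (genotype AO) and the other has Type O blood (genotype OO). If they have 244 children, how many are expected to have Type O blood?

Cross: AO × OO
Possible offspring genotypes: 2 AO, 2 OO
Blood type counts: 2 Type A, 2 Type O
Probability of Type O: 2/4 = 1/2
Expected count = 1/2 × 244 = 122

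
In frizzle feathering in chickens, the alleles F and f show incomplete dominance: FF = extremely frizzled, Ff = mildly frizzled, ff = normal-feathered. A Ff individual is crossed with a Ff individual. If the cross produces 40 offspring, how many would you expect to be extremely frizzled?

Punnett square for Ff × Ff:
Offspring genotypes: 1 FF, 2 Ff, 1 ff
Phenotype counts: 1 extremely frizzled, 2 mildly frizzled, 1 normal-feathered
extremely frizzled: 1 out of 4 → fraction 1/4
Expected count = 1/4 × 40 = 10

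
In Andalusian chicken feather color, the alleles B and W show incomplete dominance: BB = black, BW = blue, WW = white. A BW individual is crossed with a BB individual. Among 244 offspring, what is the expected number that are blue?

Punnett square for BW × BB:
Offspring genotypes: 2 BB, 2 BW
Phenotype counts: 2 black, 2 blue
blue: 2 out of 4 → fraction 1/2
Expected count = 1/2 × 244 = 122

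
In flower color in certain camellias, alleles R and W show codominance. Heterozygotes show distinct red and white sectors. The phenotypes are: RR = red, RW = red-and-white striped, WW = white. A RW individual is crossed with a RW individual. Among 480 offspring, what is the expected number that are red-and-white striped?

Punnett square for RW × RW:
Offspring genotypes: 1 RR, 2 RW, 1 WW
Phenotype counts: 1 red, 2 red-and-white striped, 1 white
red-and-white striped: 2 out of 4 → fraction 1/2
Expected count = 1/2 × 480 = 240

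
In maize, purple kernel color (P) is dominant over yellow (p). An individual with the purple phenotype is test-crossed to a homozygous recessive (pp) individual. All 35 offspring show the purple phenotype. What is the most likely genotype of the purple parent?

Test cross: ? × pp
All offspring are purple.
If the unknown parent were heterozygous (Pp), about half of 35 offspring would be yellow; none are. The unknown parent is most likely homozygous dominant (PP).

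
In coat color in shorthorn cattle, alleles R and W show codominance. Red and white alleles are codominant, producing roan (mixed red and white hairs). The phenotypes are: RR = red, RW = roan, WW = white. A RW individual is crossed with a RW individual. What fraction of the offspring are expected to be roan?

Punnett square for RW × RW:
Offspring genotypes: 1 RR, 2 RW, 1 WW
Phenotype counts: 1 red, 2 roan, 1 white
roan: 2 out of 4
Probability: 2/4 = 1/2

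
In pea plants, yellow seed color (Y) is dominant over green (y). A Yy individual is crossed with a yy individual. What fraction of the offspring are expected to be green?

Punnett square for Yy × yy:
Offspring genotypes: 2 Yy, 2 yy
yellow: 2, green: 2
green: 2 out of 4
Probability: 2/4 = 1/2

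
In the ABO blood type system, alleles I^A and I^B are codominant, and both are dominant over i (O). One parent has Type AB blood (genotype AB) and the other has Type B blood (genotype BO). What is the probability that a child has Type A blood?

Cross: AB × BO
Possible offspring genotypes: 1 AB, 1 AO, 1 BB, 1 BO
Blood type counts: 1 Type AB, 1 Type A, 2 Type B
Probability of Type A: 1/4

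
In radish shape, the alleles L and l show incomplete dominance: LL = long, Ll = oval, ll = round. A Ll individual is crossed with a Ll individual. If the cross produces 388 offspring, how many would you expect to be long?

Punnett square for Ll × Ll:
Offspring genotypes: 1 LL, 2 Ll, 1 ll
Phenotype counts: 1 long, 2 oval, 1 round
long: 1 out of 4 → fraction 1/4
Expected count = 1/4 × 388 = 97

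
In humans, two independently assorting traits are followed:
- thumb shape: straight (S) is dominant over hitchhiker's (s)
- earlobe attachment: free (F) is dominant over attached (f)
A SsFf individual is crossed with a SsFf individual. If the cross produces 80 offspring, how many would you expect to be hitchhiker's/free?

Dihybrid cross SsFf × SsFf — consider each gene separately:
thumb shape: Ss × Ss → 1 SS, 2 Ss, 1 ss → 3 S_ : 1 ss (out of 4)
earlobe attachment: Ff × Ff → 1 FF, 2 Ff, 1 ff → 3 F_ : 1 ff (out of 4)
Combine (counts out of 4 × 4 = 16): straight/free (S_F_) = 3×3 = 9; straight/attached (S_ff) = 3×1 = 3; hitchhiker's/free (ssF_) = 1×3 = 3; hitchhiker's/attached (ssff) = 1×1 = 1
Phenotype counts (out of 16): 9 straight/free, 3 straight/attached, 3 hitchhiker's/free, 1 hitchhiker's/attached
hitchhiker's/free: 3 out of 16 → fraction 3/16
Expected count = 3/16 × 80 = 15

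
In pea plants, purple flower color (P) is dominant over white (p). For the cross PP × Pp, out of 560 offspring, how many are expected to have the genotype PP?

Punnett square for PP × Pp:
Offspring genotypes: 2 PP, 2 Pp
Total offspring: 4
Count with target: 2
Probability: 2/4 = 1/2
Expected count = 1/2 × 560 = 280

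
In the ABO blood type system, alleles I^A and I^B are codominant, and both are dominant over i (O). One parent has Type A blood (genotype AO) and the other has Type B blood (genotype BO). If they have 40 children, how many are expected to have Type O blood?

Cross: AO × BO
Possible offspring genotypes: 1 AB, 1 AO, 1 BO, 1 OO
Blood type counts: 1 Type AB, 1 Type A, 1 Type B, 1 Type O
Probability of Type O: 1/4
Expected count = 1/4 × 40 = 10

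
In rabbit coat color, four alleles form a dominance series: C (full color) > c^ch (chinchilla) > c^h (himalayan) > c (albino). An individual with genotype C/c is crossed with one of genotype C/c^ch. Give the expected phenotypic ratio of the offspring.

Cross: C/c × C/c^ch
Allele dominance: C > c^ch > c^h > c
Offspring genotypes: 1 C/C, 1 C/c^ch, 1 C/c, 1 c^ch/c
Phenotype counts: 3 full color, 1 chinchilla
Ratio: 3 full color : 1 chinchilla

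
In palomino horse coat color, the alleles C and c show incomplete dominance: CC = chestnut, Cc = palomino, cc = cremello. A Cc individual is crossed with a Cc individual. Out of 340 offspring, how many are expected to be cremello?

Punnett square for Cc × Cc:
Offspring genotypes: 1 CC, 2 Cc, 1 cc
Phenotype counts: 1 chestnut, 2 palomino, 1 cremello
cremello: 1 out of 4 → fraction 1/4
Expected count = 1/4 × 340 = 85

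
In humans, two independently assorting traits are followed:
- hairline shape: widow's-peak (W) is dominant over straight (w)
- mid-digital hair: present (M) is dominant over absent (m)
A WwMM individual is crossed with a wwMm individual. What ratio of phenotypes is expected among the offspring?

Dihybrid cross WwMM × wwMm — consider each gene separately:
hairline shape: Ww × ww → 2 Ww, 2 ww → 2 W_ : 2 ww (out of 4)
mid-digital hair: MM × Mm → 2 MM, 2 Mm → 4 M_ (out of 4)
Combine (counts out of 4 × 4 = 16): widow's-peak/present (W_M_) = 2×4 = 8; straight/present (wwM_) = 2×4 = 8
Phenotype counts (out of 16): 8 widow's-peak/present, 8 straight/present
Ratio: 1 widow's-peak/present : 1 straight/present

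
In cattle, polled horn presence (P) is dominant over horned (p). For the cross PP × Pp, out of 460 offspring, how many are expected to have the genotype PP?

Punnett square for PP × Pp:
Offspring genotypes: 2 PP, 2 Pp
Total offspring: 4
Count with target: 2
Probability: 2/4 = 1/2
Expected count = 1/2 × 460 = 230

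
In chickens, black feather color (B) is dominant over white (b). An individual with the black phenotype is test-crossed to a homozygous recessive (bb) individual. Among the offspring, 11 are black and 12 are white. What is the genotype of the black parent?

Test cross: ? × bb
Offspring: 11 black, 12 white — approximately 1:1.
A 1:1 ratio in a test cross indicates the unknown parent is heterozygous (Bb).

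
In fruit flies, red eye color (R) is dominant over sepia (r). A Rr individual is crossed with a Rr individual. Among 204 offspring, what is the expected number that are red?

Punnett square for Rr × Rr:
Offspring genotypes: 1 RR, 2 Rr, 1 rr
red: 3, sepia: 1
red: 3 out of 4 → fraction 3/4
Expected count = 3/4 × 204 = 153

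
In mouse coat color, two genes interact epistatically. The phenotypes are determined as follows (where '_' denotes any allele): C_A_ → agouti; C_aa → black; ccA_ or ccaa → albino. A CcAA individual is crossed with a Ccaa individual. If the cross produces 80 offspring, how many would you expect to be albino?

Cross: CcAA × Ccaa — consider each gene separately:
C gene: Cc × Cc → 1 CC, 2 Cc, 1 cc → 3 C_ : 1 cc (out of 4)
A gene: AA × aa → 4 Aa → 4 A_ (out of 4)
Genotype classes (out of 4 × 4 = 16): C_A_ = 3×4 = 12; ccA_ = 1×4 = 4
Apply the phenotype rules: C_A_ (12) → agouti; ccA_ (4) → albino
Phenotype counts (out of 16): 12 agouti, 4 albino
albino: 4 out of 16 → fraction 1/4
Expected count = 1/4 × 80 = 20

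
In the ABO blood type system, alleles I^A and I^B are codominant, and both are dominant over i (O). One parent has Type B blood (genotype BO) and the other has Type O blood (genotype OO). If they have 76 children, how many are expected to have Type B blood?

Cross: BO × OO
Possible offspring genotypes: 2 BO, 2 OO
Blood type counts: 2 Type B, 2 Type O
Probability of Type B: 2/4 = 1/2
Expected count = 1/2 × 76 = 38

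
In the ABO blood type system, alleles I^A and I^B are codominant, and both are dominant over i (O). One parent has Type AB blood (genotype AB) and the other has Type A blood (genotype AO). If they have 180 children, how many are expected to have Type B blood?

Cross: AB × AO
Possible offspring genotypes: 1 AA, 1 AO, 1 AB, 1 BO
Blood type counts: 2 Type A, 1 Type AB, 1 Type B
Probability of Type B: 1/4
Expected count = 1/4 × 180 = 45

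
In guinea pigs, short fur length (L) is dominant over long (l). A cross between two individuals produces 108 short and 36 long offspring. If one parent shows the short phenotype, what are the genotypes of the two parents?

Observed offspring: 108 short, 36 long
The observed ratio simplifies to 3:1. Long (ll) offspring appear, so each parent must contribute one l allele. The parent stated to show short carries L, so it is Ll. The other parent is then either Ll or ll: Ll × ll would give a 1:1 split, whereas Ll × Ll gives 3:1 — matching the data. So both parents are heterozygous (Ll × Ll).
Parent genotypes: Ll × Ll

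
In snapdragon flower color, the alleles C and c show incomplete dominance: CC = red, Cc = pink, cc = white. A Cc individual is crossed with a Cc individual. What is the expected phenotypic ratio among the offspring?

Punnett square for Cc × Cc:
Offspring genotypes: 1 CC, 2 Cc, 1 cc
Phenotype counts: 1 red, 2 pink, 1 white
Ratio: 1 red : 2 pink : 1 white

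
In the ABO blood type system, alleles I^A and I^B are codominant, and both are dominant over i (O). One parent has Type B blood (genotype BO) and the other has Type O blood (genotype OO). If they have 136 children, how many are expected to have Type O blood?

Cross: BO × OO
Possible offspring genotypes: 2 BO, 2 OO
Blood type counts: 2 Type B, 2 Type O
Probability of Type O: 2/4 = 1/2
Expected count = 1/2 × 136 = 68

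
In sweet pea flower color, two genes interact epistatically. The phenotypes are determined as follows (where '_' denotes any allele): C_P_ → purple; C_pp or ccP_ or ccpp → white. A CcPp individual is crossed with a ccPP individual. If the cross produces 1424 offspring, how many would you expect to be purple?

Cross: CcPp × ccPP — consider each gene separately:
C gene: Cc × cc → 2 Cc, 2 cc → 2 C_ : 2 cc (out of 4)
P gene: Pp × PP → 2 PP, 2 Pp → 4 P_ (out of 4)
Genotype classes (out of 4 × 4 = 16): C_P_ = 2×4 = 8; ccP_ = 2×4 = 8
Apply the phenotype rules: C_P_ (8) → purple; ccP_ (8) → white
Phenotype counts (out of 16): 8 purple, 8 white
purple: 8 out of 16 → fraction 1/2
Expected count = 1/2 × 1424 = 712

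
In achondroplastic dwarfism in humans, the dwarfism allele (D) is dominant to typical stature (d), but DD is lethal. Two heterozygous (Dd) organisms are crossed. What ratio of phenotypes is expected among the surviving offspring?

Cross: Dd × Dd
Punnett square offspring (before lethality): 1 DD, 2 Dd, 1 dd
The DD genotype is lethal (embryos die); surviving offspring: 2 Dd, 1 dd
Ratio: 2 achondroplastic dwarf : 1 typical stature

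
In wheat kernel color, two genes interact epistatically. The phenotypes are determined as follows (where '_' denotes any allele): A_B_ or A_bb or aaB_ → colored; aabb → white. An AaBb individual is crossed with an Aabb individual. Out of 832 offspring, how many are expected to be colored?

Cross: AaBb × Aabb — consider each gene separately:
A gene: Aa × Aa → 1 AA, 2 Aa, 1 aa → 3 A_ : 1 aa (out of 4)
B gene: Bb × bb → 2 Bb, 2 bb → 2 B_ : 2 bb (out of 4)
Genotype classes (out of 4 × 4 = 16): A_B_ = 3×2 = 6; A_bb = 3×2 = 6; aaB_ = 1×2 = 2; aabb = 1×2 = 2
Apply the phenotype rules: A_B_ (6) + A_bb (6) + aaB_ (2) → colored; aabb (2) → white
Phenotype counts (out of 16): 14 colored, 2 white
colored: 14 out of 16 → fraction 7/8
Expected count = 7/8 × 832 = 728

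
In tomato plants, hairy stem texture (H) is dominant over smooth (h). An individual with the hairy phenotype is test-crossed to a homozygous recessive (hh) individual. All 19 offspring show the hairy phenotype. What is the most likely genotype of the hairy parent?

Test cross: ? × hh
All offspring are hairy.
If the unknown parent were heterozygous (Hh), about half of 19 offspring would be smooth; none are. The unknown parent is most likely homozygous dominant (HH).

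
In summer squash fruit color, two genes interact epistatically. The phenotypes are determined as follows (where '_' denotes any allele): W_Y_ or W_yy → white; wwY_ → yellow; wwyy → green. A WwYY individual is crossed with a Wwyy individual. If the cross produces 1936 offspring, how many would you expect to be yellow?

Cross: WwYY × Wwyy — consider each gene separately:
W gene: Ww × Ww → 1 WW, 2 Ww, 1 ww → 3 W_ : 1 ww (out of 4)
Y gene: YY × yy → 4 Yy → 4 Y_ (out of 4)
Genotype classes (out of 4 × 4 = 16): W_Y_ = 3×4 = 12; wwY_ = 1×4 = 4
Apply the phenotype rules: W_Y_ (12) → white; wwY_ (4) → yellow
Phenotype counts (out of 16): 12 white, 4 yellow
yellow: 4 out of 16 → fraction 1/4
Expected count = 1/4 × 1936 = 484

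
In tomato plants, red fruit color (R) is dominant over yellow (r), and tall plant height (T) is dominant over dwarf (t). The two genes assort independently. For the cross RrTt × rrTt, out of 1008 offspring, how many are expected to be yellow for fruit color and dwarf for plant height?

Dihybrid cross RrTt × rrTt — consider each gene separately:
fruit color: Rr × rr → 2 Rr, 2 rr → 2 R_ : 2 rr (out of 4)
plant height: Tt × Tt → 1 TT, 2 Tt, 1 tt → 3 T_ : 1 tt (out of 4)
Looking for: yellow (rr) and dwarf (tt)
P(yellow) = 2/4, P(dwarf) = 1/4
P(both) = 2/4 × 1/4 = 2/16 = 1/8
Expected count = 1/8 × 1008 = 126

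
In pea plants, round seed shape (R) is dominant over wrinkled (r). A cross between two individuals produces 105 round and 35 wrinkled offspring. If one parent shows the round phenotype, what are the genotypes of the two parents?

Observed offspring: 105 round, 35 wrinkled
The observed ratio simplifies to 3:1. Wrinkled (rr) offspring appear, so each parent must contribute one r allele. The parent stated to show round carries R, so it is Rr. The other parent is then either Rr or rr: Rr × rr would give a 1:1 split, whereas Rr × Rr gives 3:1 — matching the data. So both parents are heterozygous (Rr × Rr).
Parent genotypes: Rr × Rr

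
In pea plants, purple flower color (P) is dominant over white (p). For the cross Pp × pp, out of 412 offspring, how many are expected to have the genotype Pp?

Punnett square for Pp × pp:
Offspring genotypes: 2 Pp, 2 pp
Total offspring: 4
Count with target: 2
Probability: 2/4 = 1/2
Expected count = 1/2 × 412 = 206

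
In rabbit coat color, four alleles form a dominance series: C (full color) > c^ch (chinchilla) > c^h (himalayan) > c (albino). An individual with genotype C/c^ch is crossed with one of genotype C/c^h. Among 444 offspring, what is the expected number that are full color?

Cross: C/c^ch × C/c^h
Allele dominance: C > c^ch > c^h > c
Offspring genotypes: 1 C/C, 1 C/c^h, 1 C/c^ch, 1 c^ch/c^h
Phenotype counts: 3 full color, 1 chinchilla
full color: 3 out of 4 → fraction 3/4
Expected count = 3/4 × 444 = 333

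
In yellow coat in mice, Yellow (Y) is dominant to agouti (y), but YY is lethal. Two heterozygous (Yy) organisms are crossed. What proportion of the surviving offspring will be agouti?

Cross: Yy × Yy
Punnett square offspring (before lethality): 1 YY, 2 Yy, 1 yy
The YY genotype is lethal (embryos die); surviving offspring: 2 Yy, 1 yy
agouti: 1 out of 3
Probability: 1/3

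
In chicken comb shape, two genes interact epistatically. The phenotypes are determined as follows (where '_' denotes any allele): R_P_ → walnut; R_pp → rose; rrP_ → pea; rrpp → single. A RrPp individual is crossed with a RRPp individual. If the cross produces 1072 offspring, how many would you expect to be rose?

Cross: RrPp × RRPp — consider each gene separately:
R gene: Rr × RR → 2 RR, 2 Rr → 4 R_ (out of 4)
P gene: Pp × Pp → 1 PP, 2 Pp, 1 pp → 3 P_ : 1 pp (out of 4)
Genotype classes (out of 4 × 4 = 16): R_P_ = 4×3 = 12; R_pp = 4×1 = 4
Apply the phenotype rules: R_P_ (12) → walnut; R_pp (4) → rose
Phenotype counts (out of 16): 12 walnut, 4 rose
rose: 4 out of 16 → fraction 1/4
Expected count = 1/4 × 1072 = 268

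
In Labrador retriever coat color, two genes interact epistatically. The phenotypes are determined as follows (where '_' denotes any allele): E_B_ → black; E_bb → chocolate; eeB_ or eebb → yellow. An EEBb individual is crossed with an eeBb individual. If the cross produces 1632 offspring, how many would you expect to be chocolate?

Cross: EEBb × eeBb — consider each gene separately:
E gene: EE × ee → 4 Ee → 4 E_ (out of 4)
B gene: Bb × Bb → 1 BB, 2 Bb, 1 bb → 3 B_ : 1 bb (out of 4)
Genotype classes (out of 4 × 4 = 16): E_B_ = 4×3 = 12; E_bb = 4×1 = 4
Apply the phenotype rules: E_B_ (12) → black; E_bb (4) → chocolate
Phenotype counts (out of 16): 12 black, 4 chocolate
chocolate: 4 out of 16 → fraction 1/4
Expected count = 1/4 × 1632 = 408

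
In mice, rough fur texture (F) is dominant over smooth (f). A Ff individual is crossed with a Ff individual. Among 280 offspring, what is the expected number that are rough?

Punnett square for Ff × Ff:
Offspring genotypes: 1 FF, 2 Ff, 1 ff
rough: 3, smooth: 1
rough: 3 out of 4 → fraction 3/4
Expected count = 3/4 × 280 = 210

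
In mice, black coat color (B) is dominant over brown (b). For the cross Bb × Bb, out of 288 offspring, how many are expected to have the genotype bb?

Punnett square for Bb × Bb:
Offspring genotypes: 1 BB, 2 Bb, 1 bb
Total offspring: 4
Count with target: 1
Probability: 1/4
Expected count = 1/4 × 288 = 72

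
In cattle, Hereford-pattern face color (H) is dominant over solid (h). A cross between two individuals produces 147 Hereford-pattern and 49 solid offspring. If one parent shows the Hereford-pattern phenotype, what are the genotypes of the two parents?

Observed offspring: 147 Hereford-pattern, 49 solid
The observed ratio simplifies to 3:1. Solid (hh) offspring appear, so each parent must contribute one h allele. The parent stated to show Hereford-pattern carries H, so it is Hh. The other parent is then either Hh or hh: Hh × hh would give a 1:1 split, whereas Hh × Hh gives 3:1 — matching the data. So both parents are heterozygous (Hh × Hh).
Parent genotypes: Hh × Hh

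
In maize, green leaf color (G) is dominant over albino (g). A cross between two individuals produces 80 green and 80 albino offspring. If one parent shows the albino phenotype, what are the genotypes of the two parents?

Observed offspring: 80 green, 80 albino
The observed ratio simplifies to 1:1. One parent shows albino, so its genotype must be gg. A 1:1 offspring split requires the other parent to be heterozygous (Gg).
Parent genotypes: gg × Gg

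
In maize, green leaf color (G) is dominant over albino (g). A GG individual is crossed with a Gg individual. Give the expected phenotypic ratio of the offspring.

Punnett square for GG × Gg:
Offspring genotypes: 2 GG, 2 Gg
green: 4, albino: 0
Ratio: all green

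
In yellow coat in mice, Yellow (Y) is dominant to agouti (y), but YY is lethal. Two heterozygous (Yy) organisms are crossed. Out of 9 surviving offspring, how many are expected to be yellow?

Cross: Yy × Yy
Punnett square offspring (before lethality): 1 YY, 2 Yy, 1 yy
The YY genotype is lethal (embryos die); surviving offspring: 2 Yy, 1 yy
yellow: 2 out of 3 → fraction 2/3
Expected count = 2/3 × 9 = 6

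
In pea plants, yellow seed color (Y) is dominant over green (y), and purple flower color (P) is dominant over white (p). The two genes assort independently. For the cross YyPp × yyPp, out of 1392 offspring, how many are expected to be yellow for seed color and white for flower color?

Dihybrid cross YyPp × yyPp — consider each gene separately:
seed color: Yy × yy → 2 Yy, 2 yy → 2 Y_ : 2 yy (out of 4)
flower color: Pp × Pp → 1 PP, 2 Pp, 1 pp → 3 P_ : 1 pp (out of 4)
Looking for: yellow (Y_) and white (pp)
P(yellow) = 2/4, P(white) = 1/4
P(both) = 2/4 × 1/4 = 2/16 = 1/8
Expected count = 1/8 × 1392 = 174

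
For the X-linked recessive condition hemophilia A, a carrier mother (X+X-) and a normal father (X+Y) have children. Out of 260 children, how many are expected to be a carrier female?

Cross: X+X- × X+Y
Offspring: 1 X+X+, 1 X+Y, 1 X+X-, 1 X-Y
Probability of a carrier female: 1/4
Expected count = 1/4 × 260 = 65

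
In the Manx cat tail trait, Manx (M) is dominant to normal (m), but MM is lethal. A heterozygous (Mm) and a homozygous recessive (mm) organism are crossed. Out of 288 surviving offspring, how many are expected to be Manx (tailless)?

Cross: Mm × mm
Punnett square offspring (before lethality): 2 Mm, 2 mm
No MM offspring are produced in this cross.
Manx (tailless): 2 out of 4 → fraction 1/2
Expected count = 1/2 × 288 = 144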